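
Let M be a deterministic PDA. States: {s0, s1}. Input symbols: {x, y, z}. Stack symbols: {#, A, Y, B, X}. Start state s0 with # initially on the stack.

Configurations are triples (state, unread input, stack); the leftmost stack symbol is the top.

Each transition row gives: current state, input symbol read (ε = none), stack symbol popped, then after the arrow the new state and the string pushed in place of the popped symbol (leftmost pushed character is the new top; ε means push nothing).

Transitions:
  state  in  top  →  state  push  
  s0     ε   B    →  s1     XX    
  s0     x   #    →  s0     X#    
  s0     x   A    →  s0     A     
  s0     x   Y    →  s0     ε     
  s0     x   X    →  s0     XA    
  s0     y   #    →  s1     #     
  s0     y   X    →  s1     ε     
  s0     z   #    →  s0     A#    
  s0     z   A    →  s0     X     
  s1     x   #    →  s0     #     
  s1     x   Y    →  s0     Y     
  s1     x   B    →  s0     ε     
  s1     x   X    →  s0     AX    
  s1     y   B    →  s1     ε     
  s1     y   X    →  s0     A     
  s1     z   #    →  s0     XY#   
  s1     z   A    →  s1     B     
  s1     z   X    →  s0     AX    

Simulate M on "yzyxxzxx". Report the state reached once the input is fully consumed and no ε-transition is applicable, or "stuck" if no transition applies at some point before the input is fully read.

(s0, yzyxxzxx, #)
  read y, top #: go to s1, push # → (s1, zyxxzxx, #)
  read z, top #: go to s0, push XY# → (s0, yxxzxx, XY#)
  read y, top X: go to s1, push ε → (s1, xxzxx, Y#)
  read x, top Y: go to s0, push Y → (s0, xzxx, Y#)
  read x, top Y: go to s0, push ε → (s0, zxx, #)
  read z, top #: go to s0, push A# → (s0, xx, A#)
  read x, top A: go to s0, push A → (s0, x, A#)
  read x, top A: go to s0, push A → (s0, ε, A#)
All input consumed; M is in state s0.

s0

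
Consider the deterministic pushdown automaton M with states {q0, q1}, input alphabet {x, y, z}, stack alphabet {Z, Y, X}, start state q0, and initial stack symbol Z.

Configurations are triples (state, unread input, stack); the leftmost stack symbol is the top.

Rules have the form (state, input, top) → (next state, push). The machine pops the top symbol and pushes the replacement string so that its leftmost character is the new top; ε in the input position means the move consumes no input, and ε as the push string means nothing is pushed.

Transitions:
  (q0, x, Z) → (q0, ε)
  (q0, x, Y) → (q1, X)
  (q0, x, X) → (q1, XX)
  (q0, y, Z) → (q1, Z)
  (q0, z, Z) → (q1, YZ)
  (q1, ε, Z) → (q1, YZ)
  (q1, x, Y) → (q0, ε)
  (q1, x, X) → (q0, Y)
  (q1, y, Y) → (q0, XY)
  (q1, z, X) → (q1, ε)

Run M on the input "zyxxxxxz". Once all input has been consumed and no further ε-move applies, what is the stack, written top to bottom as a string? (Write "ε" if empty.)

(q0, zyxxxxxz, Z) ⊢ (q1, yxxxxxz, YZ) ⊢ (q0, xxxxxz, XYZ) ⊢ (q1, xxxxz, XXYZ) ⊢ (q0, xxxz, YXYZ) ⊢ (q1, xxz, XXYZ) ⊢ (q0, xz, YXYZ) ⊢ (q1, z, XXYZ) ⊢ (q1, ε, XYZ)
All input consumed in state q1 with stack XYZ.

XYZ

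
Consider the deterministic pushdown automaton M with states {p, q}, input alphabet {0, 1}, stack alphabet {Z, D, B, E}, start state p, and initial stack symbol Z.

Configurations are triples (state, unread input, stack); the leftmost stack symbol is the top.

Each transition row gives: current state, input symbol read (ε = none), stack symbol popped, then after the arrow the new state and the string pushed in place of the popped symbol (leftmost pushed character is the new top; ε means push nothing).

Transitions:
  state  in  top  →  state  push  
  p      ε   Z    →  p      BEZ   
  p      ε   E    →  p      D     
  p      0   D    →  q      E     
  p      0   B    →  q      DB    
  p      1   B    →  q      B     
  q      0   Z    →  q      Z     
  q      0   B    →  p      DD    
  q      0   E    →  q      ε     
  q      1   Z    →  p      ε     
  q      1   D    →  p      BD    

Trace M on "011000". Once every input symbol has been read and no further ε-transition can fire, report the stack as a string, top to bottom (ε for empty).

DDBEZ

(p, 011000, Z)
  ε-move, top Z: go to p, push BEZ → (p, 011000, BEZ)
  read 0, top B: go to q, push DB → (q, 11000, DBEZ)
  read 1, top D: go to p, push BD → (p, 1000, BDBEZ)
  read 1, top B: go to q, push B → (q, 000, BDBEZ)
  read 0, top B: go to p, push DD → (p, 00, DDDBEZ)
  read 0, top D: go to q, push E → (q, 0, EDDBEZ)
  read 0, top E: go to q, push ε → (q, ε, DDBEZ)
All input consumed in state q with stack DDBEZ.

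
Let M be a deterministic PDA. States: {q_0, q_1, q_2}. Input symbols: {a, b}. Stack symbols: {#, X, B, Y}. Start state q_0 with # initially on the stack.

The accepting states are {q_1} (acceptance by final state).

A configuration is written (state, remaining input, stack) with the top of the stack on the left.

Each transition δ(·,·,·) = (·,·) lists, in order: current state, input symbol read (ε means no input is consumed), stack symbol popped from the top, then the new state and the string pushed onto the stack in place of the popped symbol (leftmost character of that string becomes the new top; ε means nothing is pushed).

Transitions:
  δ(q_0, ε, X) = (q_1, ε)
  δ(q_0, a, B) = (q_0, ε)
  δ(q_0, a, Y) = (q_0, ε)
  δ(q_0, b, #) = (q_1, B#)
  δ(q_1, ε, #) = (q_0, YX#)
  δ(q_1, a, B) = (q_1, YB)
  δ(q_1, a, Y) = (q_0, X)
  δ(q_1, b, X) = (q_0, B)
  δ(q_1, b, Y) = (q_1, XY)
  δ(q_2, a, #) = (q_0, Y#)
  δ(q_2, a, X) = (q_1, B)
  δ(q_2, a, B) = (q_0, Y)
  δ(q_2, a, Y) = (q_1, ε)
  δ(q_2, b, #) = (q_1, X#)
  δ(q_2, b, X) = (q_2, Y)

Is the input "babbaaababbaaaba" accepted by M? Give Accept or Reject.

Accept

(q_0, babbaaababbaaaba, #) ⊢ (q_1, abbaaababbaaaba, B#) ⊢ (q_1, bbaaababbaaaba, YB#) ⊢ (q_1, baaababbaaaba, XYB#) ⊢ (q_0, aaababbaaaba, BYB#) ⊢ (q_0, aababbaaaba, YB#) ⊢ (q_0, ababbaaaba, B#) ⊢ (q_0, babbaaaba, #) ⊢ (q_1, abbaaaba, B#) ⊢ (q_1, bbaaaba, YB#) ⊢ (q_1, baaaba, XYB#) ⊢ (q_0, aaaba, BYB#) ⊢ (q_0, aaba, YB#) ⊢ (q_0, aba, B#) ⊢ (q_0, ba, #) ⊢ (q_1, a, B#) ⊢ (q_1, ε, YB#)
All input consumed; state q_1 ∈ F.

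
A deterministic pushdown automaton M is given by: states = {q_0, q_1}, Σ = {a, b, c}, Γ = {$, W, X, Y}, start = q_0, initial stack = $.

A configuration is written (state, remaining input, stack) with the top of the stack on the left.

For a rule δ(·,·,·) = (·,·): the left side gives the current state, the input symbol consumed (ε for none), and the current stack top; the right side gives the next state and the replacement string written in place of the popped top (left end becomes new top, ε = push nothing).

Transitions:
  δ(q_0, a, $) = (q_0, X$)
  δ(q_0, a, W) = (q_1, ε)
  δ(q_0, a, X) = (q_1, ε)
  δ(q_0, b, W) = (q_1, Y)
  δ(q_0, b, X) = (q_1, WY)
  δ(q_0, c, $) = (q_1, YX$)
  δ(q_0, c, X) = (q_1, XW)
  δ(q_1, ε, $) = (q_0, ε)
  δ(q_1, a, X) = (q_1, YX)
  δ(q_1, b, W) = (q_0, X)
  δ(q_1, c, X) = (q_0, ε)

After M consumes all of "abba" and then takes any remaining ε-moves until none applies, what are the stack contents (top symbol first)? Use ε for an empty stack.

Y$

(q_0, abba, $)
  read a, top $: go to q_0, push X$ → (q_0, bba, X$)
  read b, top X: go to q_1, push WY → (q_1, ba, WY$)
  read b, top W: go to q_0, push X → (q_0, a, XY$)
  read a, top X: go to q_1, push ε → (q_1, ε, Y$)
All input consumed in state q_1 with stack Y$.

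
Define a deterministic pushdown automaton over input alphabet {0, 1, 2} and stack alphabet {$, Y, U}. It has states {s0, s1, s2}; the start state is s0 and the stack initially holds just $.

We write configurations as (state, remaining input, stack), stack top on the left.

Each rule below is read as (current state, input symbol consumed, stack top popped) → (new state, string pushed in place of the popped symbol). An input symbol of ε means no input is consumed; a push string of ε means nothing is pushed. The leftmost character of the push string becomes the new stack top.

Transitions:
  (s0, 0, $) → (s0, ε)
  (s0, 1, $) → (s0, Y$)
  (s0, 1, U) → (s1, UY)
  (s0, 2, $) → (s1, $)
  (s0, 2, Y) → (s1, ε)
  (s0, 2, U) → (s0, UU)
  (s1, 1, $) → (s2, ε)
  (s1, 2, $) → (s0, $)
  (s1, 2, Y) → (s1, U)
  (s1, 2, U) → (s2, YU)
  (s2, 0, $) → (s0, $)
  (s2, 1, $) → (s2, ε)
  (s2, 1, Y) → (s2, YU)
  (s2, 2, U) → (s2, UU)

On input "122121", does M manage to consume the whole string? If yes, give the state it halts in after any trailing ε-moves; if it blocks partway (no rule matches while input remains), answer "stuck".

(s0, 122121, $) ⊢ (s0, 22121, Y$) ⊢ (s1, 2121, $) ⊢ (s0, 121, $) ⊢ (s0, 21, Y$) ⊢ (s1, 1, $) ⊢ (s2, ε, ε)
All input consumed; M is in state s2.

s2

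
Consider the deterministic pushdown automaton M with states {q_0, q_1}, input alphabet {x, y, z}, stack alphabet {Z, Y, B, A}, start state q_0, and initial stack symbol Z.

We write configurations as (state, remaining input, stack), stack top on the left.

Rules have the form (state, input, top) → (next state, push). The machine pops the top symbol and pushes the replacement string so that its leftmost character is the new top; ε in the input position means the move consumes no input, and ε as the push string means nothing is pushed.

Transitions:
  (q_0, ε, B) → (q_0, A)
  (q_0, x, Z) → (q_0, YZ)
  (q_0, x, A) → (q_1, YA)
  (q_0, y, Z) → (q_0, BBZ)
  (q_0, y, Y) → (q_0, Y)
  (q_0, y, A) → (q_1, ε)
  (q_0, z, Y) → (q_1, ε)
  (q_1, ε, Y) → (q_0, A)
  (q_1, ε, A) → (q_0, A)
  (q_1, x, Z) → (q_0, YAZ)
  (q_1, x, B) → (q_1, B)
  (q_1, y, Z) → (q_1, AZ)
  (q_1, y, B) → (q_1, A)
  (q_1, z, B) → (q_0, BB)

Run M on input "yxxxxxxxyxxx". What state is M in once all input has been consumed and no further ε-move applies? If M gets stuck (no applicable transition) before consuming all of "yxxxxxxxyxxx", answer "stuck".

(q_0, yxxxxxxxyxxx, Z) ⊢ (q_0, xxxxxxxyxxx, BBZ) ⊢ (q_0, xxxxxxxyxxx, ABZ) ⊢ (q_1, xxxxxxyxxx, YABZ) ⊢ (q_0, xxxxxxyxxx, AABZ) ⊢ (q_1, xxxxxyxxx, YAABZ) ⊢ (q_0, xxxxxyxxx, AAABZ) ⊢ (q_1, xxxxyxxx, YAAABZ) ⊢ (q_0, xxxxyxxx, AAAABZ) ⊢ (q_1, xxxyxxx, YAAAABZ) ⊢ (q_0, xxxyxxx, AAAAABZ) ⊢ (q_1, xxyxxx, YAAAAABZ) ⊢ (q_0, xxyxxx, AAAAAABZ) ⊢ (q_1, xyxxx, YAAAAAABZ) ⊢ (q_0, xyxxx, AAAAAAABZ) ⊢ (q_1, yxxx, YAAAAAAABZ) ⊢ (q_0, yxxx, AAAAAAAABZ) ⊢ (q_1, xxx, AAAAAAABZ) ⊢ (q_0, xxx, AAAAAAABZ) ⊢ (q_1, xx, YAAAAAAABZ) ⊢ (q_0, xx, AAAAAAAABZ) ⊢ (q_1, x, YAAAAAAAABZ) ⊢ (q_0, x, AAAAAAAAABZ) ⊢ (q_1, ε, YAAAAAAAAABZ) ⊢ (q_0, ε, AAAAAAAAAABZ)
All input consumed; M is in state q_0.

q_0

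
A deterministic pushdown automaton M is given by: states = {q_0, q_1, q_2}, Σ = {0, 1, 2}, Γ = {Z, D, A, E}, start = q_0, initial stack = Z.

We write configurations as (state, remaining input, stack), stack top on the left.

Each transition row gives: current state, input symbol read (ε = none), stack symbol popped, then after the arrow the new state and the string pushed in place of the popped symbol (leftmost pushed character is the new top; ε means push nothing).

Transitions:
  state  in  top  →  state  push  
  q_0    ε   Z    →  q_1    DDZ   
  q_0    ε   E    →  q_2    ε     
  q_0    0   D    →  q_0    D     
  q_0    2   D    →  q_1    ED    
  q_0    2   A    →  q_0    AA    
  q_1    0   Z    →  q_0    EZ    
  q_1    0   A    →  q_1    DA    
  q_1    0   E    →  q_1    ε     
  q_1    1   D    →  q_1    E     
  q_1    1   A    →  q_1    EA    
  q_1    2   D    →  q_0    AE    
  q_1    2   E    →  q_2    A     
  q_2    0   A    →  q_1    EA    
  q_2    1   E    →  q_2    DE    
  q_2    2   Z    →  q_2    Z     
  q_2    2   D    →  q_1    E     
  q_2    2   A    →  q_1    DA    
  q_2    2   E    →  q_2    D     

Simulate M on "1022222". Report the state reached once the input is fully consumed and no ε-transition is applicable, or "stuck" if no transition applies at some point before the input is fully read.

q_0

(q_0, 1022222, Z)
  ε-move, top Z: go to q_1, push DDZ → (q_1, 1022222, DDZ)
  read 1, top D: go to q_1, push E → (q_1, 022222, EDZ)
  read 0, top E: go to q_1, push ε → (q_1, 22222, DZ)
  read 2, top D: go to q_0, push AE → (q_0, 2222, AEZ)
  read 2, top A: go to q_0, push AA → (q_0, 222, AAEZ)
  read 2, top A: go to q_0, push AA → (q_0, 22, AAAEZ)
  read 2, top A: go to q_0, push AA → (q_0, 2, AAAAEZ)
  read 2, top A: go to q_0, push AA → (q_0, ε, AAAAAEZ)
All input consumed; M is in state q_0.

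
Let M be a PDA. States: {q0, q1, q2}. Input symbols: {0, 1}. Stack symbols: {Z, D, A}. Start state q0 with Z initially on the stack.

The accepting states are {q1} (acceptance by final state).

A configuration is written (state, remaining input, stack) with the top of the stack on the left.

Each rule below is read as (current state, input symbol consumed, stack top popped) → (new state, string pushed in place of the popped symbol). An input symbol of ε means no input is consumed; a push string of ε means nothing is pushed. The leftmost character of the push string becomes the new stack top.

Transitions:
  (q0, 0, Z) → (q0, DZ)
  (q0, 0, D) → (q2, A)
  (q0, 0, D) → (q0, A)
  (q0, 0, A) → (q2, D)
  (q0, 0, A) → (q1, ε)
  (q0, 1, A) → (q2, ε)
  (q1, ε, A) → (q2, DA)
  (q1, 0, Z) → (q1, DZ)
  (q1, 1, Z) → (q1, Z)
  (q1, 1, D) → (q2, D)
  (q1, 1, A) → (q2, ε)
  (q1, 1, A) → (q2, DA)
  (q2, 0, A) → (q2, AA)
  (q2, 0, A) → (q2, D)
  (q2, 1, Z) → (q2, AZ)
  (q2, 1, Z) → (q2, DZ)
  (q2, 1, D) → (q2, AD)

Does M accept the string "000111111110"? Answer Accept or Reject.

Accept

One accepting computation: (q0, 000111111110, Z) ⊢ (q0, 00111111110, DZ) ⊢ (q0, 0111111110, AZ) ⊢ (q1, 111111110, Z) ⊢ (q1, 11111110, Z) ⊢ (q1, 1111110, Z) ⊢ (q1, 111110, Z) ⊢ (q1, 11110, Z) ⊢ (q1, 1110, Z) ⊢ (q1, 110, Z) ⊢ (q1, 10, Z) ⊢ (q1, 0, Z) ⊢ (q1, ε, DZ)
All input consumed and state q1 ∈ F.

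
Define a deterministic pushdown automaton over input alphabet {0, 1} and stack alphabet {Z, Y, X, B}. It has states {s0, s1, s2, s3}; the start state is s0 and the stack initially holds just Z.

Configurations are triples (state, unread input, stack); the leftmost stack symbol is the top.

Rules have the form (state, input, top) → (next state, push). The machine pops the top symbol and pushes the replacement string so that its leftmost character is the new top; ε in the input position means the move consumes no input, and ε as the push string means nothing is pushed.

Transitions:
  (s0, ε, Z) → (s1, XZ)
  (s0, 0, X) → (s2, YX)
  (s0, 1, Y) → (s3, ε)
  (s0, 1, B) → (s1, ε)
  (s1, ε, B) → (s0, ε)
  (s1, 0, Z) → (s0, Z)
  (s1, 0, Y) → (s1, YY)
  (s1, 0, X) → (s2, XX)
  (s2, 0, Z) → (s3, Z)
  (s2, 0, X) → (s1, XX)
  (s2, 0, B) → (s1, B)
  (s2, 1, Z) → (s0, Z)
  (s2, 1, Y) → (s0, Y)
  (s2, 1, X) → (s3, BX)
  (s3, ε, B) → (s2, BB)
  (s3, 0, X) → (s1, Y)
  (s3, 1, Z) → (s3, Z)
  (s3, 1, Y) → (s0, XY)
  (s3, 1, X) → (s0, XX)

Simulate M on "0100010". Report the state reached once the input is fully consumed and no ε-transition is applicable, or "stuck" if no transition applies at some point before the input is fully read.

(s0, 0100010, Z)
  ε-move, top Z: go to s1, push XZ → (s1, 0100010, XZ)
  read 0, top X: go to s2, push XX → (s2, 100010, XXZ)
  read 1, top X: go to s3, push BX → (s3, 00010, BXXZ)
  ε-move, top B: go to s2, push BB → (s2, 00010, BBXXZ)
  read 0, top B: go to s1, push B → (s1, 0010, BBXXZ)
  ε-move, top B: go to s0, push ε → (s0, 0010, BXXZ)
No transition for (s0, 0, top B); M blocks with input 0010 remaining.

stuck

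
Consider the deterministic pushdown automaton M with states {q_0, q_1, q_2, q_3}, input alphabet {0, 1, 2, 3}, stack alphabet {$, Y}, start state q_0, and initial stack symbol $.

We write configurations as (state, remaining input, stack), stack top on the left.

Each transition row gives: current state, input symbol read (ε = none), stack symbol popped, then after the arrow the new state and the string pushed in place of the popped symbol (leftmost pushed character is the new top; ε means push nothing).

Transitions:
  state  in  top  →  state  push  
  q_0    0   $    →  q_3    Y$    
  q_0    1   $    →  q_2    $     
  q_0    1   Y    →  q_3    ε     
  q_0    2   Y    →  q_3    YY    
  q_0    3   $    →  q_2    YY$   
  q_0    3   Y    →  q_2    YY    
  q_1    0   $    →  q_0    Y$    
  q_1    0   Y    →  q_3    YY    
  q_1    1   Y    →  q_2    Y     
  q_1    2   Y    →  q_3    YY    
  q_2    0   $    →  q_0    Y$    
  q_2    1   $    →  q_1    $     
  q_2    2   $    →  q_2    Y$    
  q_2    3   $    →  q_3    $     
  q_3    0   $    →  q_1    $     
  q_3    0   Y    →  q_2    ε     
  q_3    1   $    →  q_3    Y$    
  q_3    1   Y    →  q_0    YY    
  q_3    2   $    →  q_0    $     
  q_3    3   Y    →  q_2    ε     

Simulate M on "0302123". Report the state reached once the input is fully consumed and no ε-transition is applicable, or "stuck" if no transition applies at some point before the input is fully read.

(q_0, 0302123, $)
  read 0, top $: go to q_3, push Y$ → (q_3, 302123, Y$)
  read 3, top Y: go to q_2, push ε → (q_2, 02123, $)
  read 0, top $: go to q_0, push Y$ → (q_0, 2123, Y$)
  read 2, top Y: go to q_3, push YY → (q_3, 123, YY$)
  read 1, top Y: go to q_0, push YY → (q_0, 23, YYY$)
  read 2, top Y: go to q_3, push YY → (q_3, 3, YYYY$)
  read 3, top Y: go to q_2, push ε → (q_2, ε, YYY$)
All input consumed; M is in state q_2.

q_2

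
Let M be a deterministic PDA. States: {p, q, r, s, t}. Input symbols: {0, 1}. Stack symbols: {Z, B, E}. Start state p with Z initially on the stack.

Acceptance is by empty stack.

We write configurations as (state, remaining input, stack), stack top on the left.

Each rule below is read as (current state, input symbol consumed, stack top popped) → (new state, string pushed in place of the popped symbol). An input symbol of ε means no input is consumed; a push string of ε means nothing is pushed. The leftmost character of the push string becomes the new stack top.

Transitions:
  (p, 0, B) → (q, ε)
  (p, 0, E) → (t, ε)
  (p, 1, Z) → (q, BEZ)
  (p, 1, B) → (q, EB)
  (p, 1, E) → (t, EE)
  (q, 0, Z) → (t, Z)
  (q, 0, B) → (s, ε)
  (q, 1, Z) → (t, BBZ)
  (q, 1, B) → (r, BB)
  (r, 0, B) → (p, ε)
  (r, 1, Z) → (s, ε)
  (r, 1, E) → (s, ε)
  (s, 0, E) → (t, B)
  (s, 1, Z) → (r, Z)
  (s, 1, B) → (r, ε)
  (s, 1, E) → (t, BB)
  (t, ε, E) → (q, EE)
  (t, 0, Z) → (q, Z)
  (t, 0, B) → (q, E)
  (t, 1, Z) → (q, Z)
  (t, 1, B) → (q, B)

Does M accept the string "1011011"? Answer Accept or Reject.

(p, 1011011, Z)
  read 1, top Z: go to q, push BEZ → (q, 011011, BEZ)
  read 0, top B: go to s, push ε → (s, 11011, EZ)
  read 1, top E: go to t, push BB → (t, 1011, BBZ)
  read 1, top B: go to q, push B → (q, 011, BBZ)
  read 0, top B: go to s, push ε → (s, 11, BZ)
  read 1, top B: go to r, push ε → (r, 1, Z)
  read 1, top Z: go to s, push ε → (s, ε, ε)
All input consumed and the stack is empty.

Accept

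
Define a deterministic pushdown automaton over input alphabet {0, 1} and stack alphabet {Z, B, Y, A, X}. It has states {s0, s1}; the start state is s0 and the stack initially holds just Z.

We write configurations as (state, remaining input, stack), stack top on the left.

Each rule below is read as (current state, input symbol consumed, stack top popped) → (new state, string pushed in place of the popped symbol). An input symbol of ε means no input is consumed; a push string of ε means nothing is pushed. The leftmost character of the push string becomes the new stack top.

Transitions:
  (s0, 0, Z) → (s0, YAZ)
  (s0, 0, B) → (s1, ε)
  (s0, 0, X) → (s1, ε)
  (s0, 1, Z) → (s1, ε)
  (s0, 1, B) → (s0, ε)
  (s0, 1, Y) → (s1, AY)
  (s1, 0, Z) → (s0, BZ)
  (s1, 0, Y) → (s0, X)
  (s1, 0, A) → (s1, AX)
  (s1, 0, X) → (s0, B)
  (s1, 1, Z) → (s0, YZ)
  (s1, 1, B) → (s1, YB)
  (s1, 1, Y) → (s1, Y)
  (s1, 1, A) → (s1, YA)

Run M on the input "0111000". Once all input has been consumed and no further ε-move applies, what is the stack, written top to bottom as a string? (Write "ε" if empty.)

AXYAZ

(s0, 0111000, Z)
  read 0, top Z: go to s0, push YAZ → (s0, 111000, YAZ)
  read 1, top Y: go to s1, push AY → (s1, 11000, AYAZ)
  read 1, top A: go to s1, push YA → (s1, 1000, YAYAZ)
  read 1, top Y: go to s1, push Y → (s1, 000, YAYAZ)
  read 0, top Y: go to s0, push X → (s0, 00, XAYAZ)
  read 0, top X: go to s1, push ε → (s1, 0, AYAZ)
  read 0, top A: go to s1, push AX → (s1, ε, AXYAZ)
All input consumed in state s1 with stack AXYAZ.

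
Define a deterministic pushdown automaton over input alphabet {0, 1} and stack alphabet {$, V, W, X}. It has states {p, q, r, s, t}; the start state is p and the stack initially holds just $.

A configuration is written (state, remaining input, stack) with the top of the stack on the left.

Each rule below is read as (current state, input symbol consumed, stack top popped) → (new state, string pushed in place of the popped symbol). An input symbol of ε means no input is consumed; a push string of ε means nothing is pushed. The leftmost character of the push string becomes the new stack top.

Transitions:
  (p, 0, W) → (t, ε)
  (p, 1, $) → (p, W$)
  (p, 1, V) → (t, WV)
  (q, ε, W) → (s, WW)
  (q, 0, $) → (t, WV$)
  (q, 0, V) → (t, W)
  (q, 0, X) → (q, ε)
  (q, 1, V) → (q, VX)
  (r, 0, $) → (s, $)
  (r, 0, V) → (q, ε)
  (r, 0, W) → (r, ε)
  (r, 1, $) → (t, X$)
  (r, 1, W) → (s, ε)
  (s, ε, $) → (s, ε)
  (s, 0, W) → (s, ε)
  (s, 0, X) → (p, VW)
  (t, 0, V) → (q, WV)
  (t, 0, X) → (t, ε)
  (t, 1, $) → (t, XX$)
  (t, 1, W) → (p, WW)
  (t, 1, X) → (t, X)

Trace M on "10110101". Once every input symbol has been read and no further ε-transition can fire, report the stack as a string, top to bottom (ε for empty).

(p, 10110101, $) ⊢ (p, 0110101, W$) ⊢ (t, 110101, $) ⊢ (t, 10101, XX$) ⊢ (t, 0101, XX$) ⊢ (t, 101, X$) ⊢ (t, 01, X$) ⊢ (t, 1, $) ⊢ (t, ε, XX$)
All input consumed in state t with stack XX$.

XX$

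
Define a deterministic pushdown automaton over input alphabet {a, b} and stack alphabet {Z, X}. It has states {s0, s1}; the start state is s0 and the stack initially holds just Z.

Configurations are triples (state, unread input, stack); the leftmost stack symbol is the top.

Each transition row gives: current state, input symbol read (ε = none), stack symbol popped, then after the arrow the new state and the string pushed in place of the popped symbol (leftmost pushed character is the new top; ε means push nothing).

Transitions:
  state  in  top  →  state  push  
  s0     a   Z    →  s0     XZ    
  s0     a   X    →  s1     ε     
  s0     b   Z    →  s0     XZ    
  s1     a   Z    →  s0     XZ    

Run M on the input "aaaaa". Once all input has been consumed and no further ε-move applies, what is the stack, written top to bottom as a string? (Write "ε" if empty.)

XZ

(s0, aaaaa, Z)
  read a, top Z: go to s0, push XZ → (s0, aaaa, XZ)
  read a, top X: go to s1, push ε → (s1, aaa, Z)
  read a, top Z: go to s0, push XZ → (s0, aa, XZ)
  read a, top X: go to s1, push ε → (s1, a, Z)
  read a, top Z: go to s0, push XZ → (s0, ε, XZ)
All input consumed in state s0 with stack XZ.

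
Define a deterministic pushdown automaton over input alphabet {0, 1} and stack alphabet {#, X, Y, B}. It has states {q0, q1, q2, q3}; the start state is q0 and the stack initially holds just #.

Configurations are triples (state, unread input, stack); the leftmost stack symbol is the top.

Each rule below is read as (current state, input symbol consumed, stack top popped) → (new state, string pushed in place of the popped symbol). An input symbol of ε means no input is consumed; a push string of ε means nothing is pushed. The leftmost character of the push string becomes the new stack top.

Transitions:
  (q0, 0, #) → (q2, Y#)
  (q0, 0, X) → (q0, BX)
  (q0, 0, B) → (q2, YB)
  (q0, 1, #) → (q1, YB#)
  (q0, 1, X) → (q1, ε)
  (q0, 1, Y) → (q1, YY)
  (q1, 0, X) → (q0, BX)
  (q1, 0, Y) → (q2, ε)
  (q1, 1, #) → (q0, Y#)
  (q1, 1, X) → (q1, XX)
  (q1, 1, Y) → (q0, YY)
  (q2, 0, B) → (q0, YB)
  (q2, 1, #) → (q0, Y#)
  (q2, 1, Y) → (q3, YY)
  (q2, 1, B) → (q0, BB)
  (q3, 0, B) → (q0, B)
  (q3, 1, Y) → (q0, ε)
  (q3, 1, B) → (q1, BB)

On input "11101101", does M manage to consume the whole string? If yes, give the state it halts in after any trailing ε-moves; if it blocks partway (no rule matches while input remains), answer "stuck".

(q0, 11101101, #)
  read 1, top #: go to q1, push YB# → (q1, 1101101, YB#)
  read 1, top Y: go to q0, push YY → (q0, 101101, YYB#)
  read 1, top Y: go to q1, push YY → (q1, 01101, YYYB#)
  read 0, top Y: go to q2, push ε → (q2, 1101, YYB#)
  read 1, top Y: go to q3, push YY → (q3, 101, YYYB#)
  read 1, top Y: go to q0, push ε → (q0, 01, YYB#)
No transition for (q0, 0, top Y); M blocks with input 01 remaining.

stuck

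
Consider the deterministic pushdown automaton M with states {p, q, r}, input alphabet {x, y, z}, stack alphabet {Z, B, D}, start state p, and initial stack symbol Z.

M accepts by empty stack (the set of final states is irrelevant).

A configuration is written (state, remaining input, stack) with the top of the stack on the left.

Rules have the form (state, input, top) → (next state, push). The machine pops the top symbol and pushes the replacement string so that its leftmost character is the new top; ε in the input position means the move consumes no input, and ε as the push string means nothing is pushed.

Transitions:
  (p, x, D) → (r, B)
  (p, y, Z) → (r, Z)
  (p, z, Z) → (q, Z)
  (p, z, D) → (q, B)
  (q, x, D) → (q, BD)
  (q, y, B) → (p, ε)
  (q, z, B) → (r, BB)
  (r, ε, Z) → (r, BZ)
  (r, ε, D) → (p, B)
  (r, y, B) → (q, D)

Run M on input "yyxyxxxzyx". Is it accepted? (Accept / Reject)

(p, yyxyxxxzyx, Z)
  read y, top Z: go to r, push Z → (r, yxyxxxzyx, Z)
  ε-move, top Z: go to r, push BZ → (r, yxyxxxzyx, BZ)
  read y, top B: go to q, push D → (q, xyxxxzyx, DZ)
  read x, top D: go to q, push BD → (q, yxxxzyx, BDZ)
  read y, top B: go to p, push ε → (p, xxxzyx, DZ)
  read x, top D: go to r, push B → (r, xxzyx, BZ)
No transition applies at (r, xxzyx, BZ); input not fully consumed.

Reject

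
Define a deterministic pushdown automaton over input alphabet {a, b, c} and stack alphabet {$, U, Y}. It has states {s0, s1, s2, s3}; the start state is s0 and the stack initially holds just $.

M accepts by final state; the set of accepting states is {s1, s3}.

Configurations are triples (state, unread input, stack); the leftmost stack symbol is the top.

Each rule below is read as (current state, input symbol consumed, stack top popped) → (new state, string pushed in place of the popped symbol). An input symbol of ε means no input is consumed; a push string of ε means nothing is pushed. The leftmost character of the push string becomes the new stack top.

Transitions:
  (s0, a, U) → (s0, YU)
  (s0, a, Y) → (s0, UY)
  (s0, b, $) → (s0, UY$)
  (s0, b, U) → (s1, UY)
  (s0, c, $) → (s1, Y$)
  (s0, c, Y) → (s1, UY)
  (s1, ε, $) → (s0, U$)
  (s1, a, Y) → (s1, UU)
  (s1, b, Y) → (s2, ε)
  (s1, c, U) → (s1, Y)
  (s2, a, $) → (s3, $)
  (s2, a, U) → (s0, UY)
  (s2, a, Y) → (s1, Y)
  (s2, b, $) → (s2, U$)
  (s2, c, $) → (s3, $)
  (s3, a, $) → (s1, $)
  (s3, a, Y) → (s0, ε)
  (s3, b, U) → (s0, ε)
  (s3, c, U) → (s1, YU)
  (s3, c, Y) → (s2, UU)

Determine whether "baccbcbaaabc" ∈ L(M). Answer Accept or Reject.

(s0, baccbcbaaabc, $)
  read b, top $: go to s0, push UY$ → (s0, accbcbaaabc, UY$)
  read a, top U: go to s0, push YU → (s0, ccbcbaaabc, YUY$)
  read c, top Y: go to s1, push UY → (s1, cbcbaaabc, UYUY$)
  read c, top U: go to s1, push Y → (s1, bcbaaabc, YYUY$)
  read b, top Y: go to s2, push ε → (s2, cbaaabc, YUY$)
No transition applies at (s2, cbaaabc, YUY$); input not fully consumed.

Reject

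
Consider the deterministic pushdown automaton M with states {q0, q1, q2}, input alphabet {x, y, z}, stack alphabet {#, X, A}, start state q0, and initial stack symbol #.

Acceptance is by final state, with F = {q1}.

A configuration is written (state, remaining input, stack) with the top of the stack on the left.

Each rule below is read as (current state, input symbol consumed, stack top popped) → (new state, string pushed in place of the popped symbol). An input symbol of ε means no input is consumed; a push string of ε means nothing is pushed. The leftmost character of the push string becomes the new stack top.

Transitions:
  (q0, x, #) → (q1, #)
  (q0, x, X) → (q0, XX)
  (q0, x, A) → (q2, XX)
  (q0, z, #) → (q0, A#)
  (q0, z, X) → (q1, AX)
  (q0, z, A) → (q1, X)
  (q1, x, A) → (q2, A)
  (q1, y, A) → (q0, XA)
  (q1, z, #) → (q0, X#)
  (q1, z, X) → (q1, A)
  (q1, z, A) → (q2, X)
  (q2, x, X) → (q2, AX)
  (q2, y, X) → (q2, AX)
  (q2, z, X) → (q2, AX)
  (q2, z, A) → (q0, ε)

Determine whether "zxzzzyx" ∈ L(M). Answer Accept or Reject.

(q0, zxzzzyx, #)
  read z, top #: go to q0, push A# → (q0, xzzzyx, A#)
  read x, top A: go to q2, push XX → (q2, zzzyx, XX#)
  read z, top X: go to q2, push AX → (q2, zzyx, AXX#)
  read z, top A: go to q0, push ε → (q0, zyx, XX#)
  read z, top X: go to q1, push AX → (q1, yx, AXX#)
  read y, top A: go to q0, push XA → (q0, x, XAXX#)
  read x, top X: go to q0, push XX → (q0, ε, XXAXX#)
All input consumed; state q0 ∉ F and no further ε-move applies.

Reject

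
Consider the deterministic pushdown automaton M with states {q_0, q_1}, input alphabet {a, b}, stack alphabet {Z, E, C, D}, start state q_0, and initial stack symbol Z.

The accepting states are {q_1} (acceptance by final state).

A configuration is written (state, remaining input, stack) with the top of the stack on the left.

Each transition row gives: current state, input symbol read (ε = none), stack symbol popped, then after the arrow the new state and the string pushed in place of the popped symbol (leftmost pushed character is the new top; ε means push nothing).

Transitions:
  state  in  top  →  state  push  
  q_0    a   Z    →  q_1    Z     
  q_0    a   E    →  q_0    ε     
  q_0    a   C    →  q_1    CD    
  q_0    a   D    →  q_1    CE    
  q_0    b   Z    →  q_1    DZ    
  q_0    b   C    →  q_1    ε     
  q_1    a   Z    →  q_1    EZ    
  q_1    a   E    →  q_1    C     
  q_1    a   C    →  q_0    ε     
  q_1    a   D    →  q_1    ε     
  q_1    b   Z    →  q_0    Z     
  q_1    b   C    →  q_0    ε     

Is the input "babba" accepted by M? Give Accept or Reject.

Accept

(q_0, babba, Z) ⊢ (q_1, abba, DZ) ⊢ (q_1, bba, Z) ⊢ (q_0, ba, Z) ⊢ (q_1, a, DZ) ⊢ (q_1, ε, Z)
All input consumed; state q_1 ∈ F.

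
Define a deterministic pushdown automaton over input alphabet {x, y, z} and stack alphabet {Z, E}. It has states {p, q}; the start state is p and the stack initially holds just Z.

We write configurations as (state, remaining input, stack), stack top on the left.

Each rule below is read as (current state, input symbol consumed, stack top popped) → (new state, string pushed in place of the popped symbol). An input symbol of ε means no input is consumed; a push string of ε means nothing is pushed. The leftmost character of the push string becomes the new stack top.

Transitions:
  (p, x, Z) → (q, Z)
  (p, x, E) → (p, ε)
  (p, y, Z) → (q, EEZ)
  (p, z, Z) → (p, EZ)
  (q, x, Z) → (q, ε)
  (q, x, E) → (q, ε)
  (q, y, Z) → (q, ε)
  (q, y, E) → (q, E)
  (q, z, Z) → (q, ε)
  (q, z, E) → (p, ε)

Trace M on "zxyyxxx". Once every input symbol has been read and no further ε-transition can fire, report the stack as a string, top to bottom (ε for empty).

ε

(p, zxyyxxx, Z) ⊢ (p, xyyxxx, EZ) ⊢ (p, yyxxx, Z) ⊢ (q, yxxx, EEZ) ⊢ (q, xxx, EEZ) ⊢ (q, xx, EZ) ⊢ (q, x, Z) ⊢ (q, ε, ε)
All input consumed in state q with stack ε.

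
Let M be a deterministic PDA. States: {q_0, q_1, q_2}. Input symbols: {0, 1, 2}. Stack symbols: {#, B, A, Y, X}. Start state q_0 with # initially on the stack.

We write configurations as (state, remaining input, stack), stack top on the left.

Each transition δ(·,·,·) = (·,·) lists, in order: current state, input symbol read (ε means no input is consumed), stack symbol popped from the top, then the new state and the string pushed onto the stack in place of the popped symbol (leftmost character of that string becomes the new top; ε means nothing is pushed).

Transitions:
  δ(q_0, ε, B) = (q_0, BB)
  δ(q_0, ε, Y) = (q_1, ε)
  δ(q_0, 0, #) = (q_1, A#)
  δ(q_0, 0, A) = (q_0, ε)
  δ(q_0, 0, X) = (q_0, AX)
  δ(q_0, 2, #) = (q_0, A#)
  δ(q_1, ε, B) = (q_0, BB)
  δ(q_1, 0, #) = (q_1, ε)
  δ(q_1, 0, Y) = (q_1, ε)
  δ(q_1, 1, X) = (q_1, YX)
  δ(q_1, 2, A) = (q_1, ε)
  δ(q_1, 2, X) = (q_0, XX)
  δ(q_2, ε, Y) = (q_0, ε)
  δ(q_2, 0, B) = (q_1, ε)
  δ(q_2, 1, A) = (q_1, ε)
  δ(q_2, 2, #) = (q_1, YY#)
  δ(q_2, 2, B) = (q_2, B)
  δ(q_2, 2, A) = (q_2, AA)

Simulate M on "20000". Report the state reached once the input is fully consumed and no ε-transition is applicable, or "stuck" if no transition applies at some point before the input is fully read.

(q_0, 20000, #)
  read 2, top #: go to q_0, push A# → (q_0, 0000, A#)
  read 0, top A: go to q_0, push ε → (q_0, 000, #)
  read 0, top #: go to q_1, push A# → (q_1, 00, A#)
No transition for (q_1, 0, top A); M blocks with input 00 remaining.

stuck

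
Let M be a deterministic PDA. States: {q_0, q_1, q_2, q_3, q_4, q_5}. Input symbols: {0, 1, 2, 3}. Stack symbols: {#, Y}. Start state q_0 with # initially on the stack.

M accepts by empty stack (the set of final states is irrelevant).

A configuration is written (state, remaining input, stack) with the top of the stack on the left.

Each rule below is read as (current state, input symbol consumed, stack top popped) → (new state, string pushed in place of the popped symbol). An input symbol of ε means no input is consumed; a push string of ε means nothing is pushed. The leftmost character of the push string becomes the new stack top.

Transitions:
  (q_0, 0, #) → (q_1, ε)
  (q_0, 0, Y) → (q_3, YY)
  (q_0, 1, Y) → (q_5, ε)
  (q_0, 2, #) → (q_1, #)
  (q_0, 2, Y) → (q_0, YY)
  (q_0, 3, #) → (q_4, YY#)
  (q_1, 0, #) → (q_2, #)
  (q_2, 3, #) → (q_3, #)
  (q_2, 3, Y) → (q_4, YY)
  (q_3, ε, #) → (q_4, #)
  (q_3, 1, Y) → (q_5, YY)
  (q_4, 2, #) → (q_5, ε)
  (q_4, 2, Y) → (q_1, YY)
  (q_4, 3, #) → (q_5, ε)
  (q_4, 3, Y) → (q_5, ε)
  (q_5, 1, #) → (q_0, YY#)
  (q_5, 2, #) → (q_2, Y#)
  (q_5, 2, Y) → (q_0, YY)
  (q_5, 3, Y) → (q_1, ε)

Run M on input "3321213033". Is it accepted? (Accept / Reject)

Accept

(q_0, 3321213033, #)
  read 3, top #: go to q_4, push YY# → (q_4, 321213033, YY#)
  read 3, top Y: go to q_5, push ε → (q_5, 21213033, Y#)
  read 2, top Y: go to q_0, push YY → (q_0, 1213033, YY#)
  read 1, top Y: go to q_5, push ε → (q_5, 213033, Y#)
  read 2, top Y: go to q_0, push YY → (q_0, 13033, YY#)
  read 1, top Y: go to q_5, push ε → (q_5, 3033, Y#)
  read 3, top Y: go to q_1, push ε → (q_1, 033, #)
  read 0, top #: go to q_2, push # → (q_2, 33, #)
  read 3, top #: go to q_3, push # → (q_3, 3, #)
  ε-move, top #: go to q_4, push # → (q_4, 3, #)
  read 3, top #: go to q_5, push ε → (q_5, ε, ε)
All input consumed and the stack is empty.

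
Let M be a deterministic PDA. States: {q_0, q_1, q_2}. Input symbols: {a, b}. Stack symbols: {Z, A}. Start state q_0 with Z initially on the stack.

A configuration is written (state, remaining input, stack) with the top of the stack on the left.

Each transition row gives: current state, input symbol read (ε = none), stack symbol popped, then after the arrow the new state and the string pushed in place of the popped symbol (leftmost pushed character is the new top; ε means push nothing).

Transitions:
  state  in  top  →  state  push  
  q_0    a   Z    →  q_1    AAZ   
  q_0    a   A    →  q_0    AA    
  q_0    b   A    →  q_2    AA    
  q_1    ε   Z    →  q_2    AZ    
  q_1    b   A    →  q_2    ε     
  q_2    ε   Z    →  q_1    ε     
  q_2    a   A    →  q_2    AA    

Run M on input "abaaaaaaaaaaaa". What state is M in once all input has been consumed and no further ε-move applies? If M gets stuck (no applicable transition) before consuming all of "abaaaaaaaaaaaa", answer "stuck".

(q_0, abaaaaaaaaaaaa, Z)
  read a, top Z: go to q_1, push AAZ → (q_1, baaaaaaaaaaaa, AAZ)
  read b, top A: go to q_2, push ε → (q_2, aaaaaaaaaaaa, AZ)
  read a, top A: go to q_2, push AA → (q_2, aaaaaaaaaaa, AAZ)
  read a, top A: go to q_2, push AA → (q_2, aaaaaaaaaa, AAAZ)
  read a, top A: go to q_2, push AA → (q_2, aaaaaaaaa, AAAAZ)
  read a, top A: go to q_2, push AA → (q_2, aaaaaaaa, AAAAAZ)
  read a, top A: go to q_2, push AA → (q_2, aaaaaaa, AAAAAAZ)
  read a, top A: go to q_2, push AA → (q_2, aaaaaa, AAAAAAAZ)
  read a, top A: go to q_2, push AA → (q_2, aaaaa, AAAAAAAAZ)
  read a, top A: go to q_2, push AA → (q_2, aaaa, AAAAAAAAAZ)
  read a, top A: go to q_2, push AA → (q_2, aaa, AAAAAAAAAAZ)
  read a, top A: go to q_2, push AA → (q_2, aa, AAAAAAAAAAAZ)
  read a, top A: go to q_2, push AA → (q_2, a, AAAAAAAAAAAAZ)
  read a, top A: go to q_2, push AA → (q_2, ε, AAAAAAAAAAAAAZ)
All input consumed; M is in state q_2.

q_2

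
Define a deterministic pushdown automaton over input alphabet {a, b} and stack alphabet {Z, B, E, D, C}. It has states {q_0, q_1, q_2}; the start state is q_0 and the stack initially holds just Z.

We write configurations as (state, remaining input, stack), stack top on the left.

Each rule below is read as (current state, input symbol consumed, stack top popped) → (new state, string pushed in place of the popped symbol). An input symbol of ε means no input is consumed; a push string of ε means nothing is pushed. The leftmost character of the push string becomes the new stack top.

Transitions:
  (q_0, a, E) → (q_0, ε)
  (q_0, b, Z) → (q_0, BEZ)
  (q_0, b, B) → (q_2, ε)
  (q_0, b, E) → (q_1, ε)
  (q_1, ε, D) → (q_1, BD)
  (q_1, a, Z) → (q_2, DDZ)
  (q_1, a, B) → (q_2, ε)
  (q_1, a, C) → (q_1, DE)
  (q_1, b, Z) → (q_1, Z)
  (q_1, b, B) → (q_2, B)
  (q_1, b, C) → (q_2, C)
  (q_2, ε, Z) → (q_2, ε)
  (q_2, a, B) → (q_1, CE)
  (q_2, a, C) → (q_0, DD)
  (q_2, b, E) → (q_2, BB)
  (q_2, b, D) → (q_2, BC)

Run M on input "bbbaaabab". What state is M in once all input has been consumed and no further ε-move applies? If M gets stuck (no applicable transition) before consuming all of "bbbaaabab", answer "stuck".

(q_0, bbbaaabab, Z) ⊢ (q_0, bbaaabab, BEZ) ⊢ (q_2, baaabab, EZ) ⊢ (q_2, aaabab, BBZ) ⊢ (q_1, aabab, CEBZ) ⊢ (q_1, abab, DEEBZ) ⊢ (q_1, abab, BDEEBZ) ⊢ (q_2, bab, DEEBZ) ⊢ (q_2, ab, BCEEBZ) ⊢ (q_1, b, CECEEBZ) ⊢ (q_2, ε, CECEEBZ)
All input consumed; M is in state q_2.

q_2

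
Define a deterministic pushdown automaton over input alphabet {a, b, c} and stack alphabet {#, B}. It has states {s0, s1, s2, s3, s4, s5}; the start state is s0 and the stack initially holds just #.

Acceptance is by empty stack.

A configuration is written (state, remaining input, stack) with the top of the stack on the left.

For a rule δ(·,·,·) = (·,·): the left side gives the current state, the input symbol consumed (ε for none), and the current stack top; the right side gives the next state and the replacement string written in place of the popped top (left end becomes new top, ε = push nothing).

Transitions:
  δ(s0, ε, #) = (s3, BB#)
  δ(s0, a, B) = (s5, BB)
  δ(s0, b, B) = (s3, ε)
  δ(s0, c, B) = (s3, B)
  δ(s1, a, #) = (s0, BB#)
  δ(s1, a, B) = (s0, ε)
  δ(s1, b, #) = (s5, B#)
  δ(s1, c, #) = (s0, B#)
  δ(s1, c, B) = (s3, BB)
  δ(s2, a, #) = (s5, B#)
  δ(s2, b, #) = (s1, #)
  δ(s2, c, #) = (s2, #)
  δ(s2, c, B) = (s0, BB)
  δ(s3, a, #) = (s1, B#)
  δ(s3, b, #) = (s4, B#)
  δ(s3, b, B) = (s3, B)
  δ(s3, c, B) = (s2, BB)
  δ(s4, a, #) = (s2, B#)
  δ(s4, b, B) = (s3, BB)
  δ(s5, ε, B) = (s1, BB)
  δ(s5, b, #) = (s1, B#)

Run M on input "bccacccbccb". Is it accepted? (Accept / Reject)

(s0, bccacccbccb, #) ⊢ (s3, bccacccbccb, BB#) ⊢ (s3, ccacccbccb, BB#) ⊢ (s2, cacccbccb, BBB#) ⊢ (s0, acccbccb, BBBB#) ⊢ (s5, cccbccb, BBBBB#) ⊢ (s1, cccbccb, BBBBBB#) ⊢ (s3, ccbccb, BBBBBBB#) ⊢ (s2, cbccb, BBBBBBBB#) ⊢ (s0, bccb, BBBBBBBBB#) ⊢ (s3, ccb, BBBBBBBB#) ⊢ (s2, cb, BBBBBBBBB#) ⊢ (s0, b, BBBBBBBBBB#) ⊢ (s3, ε, BBBBBBBBB#)
All input consumed; stack is BBBBBBBBB#, not empty, and no further ε-move applies.

Reject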